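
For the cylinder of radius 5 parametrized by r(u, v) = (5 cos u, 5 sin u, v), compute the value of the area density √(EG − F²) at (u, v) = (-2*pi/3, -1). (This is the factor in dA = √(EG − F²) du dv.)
√(EG − F²)|_{(-2*pi/3, -1)} = 5

E = 25, F = 0, G = 1, so EG − F² = 25. Taking the positive square root: √(EG − F²) = 5. At (u, v) = (-2*pi/3, -1): 5.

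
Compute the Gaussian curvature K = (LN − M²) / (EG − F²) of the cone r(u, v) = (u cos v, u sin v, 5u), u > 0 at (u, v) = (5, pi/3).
K = 0

Coefficients of the first fundamental form: E = 26, F = 0, G = u^2.
Coefficients of the second fundamental form: L = 0, M = 0, N = 5*sqrt(26)*u^2/(26*Abs(u)).
Assemble K = (LN − M²)/(EG − F²) = 0. At (u, v) = (5, pi/3): K = 0.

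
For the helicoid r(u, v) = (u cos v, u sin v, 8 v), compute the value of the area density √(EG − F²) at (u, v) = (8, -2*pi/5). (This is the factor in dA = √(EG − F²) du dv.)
√(EG − F²)|_{(8, -2*pi/5)} = 8*sqrt(2)

E = 1, F = 0, G = u^2 + 64, so EG − F² = u^2 + 64. Taking the positive square root: √(EG − F²) = sqrt(u^2 + 64). At (u, v) = (8, -2*pi/5): 8*sqrt(2).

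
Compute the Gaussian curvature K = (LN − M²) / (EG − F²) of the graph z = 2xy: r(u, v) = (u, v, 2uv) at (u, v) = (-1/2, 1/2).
K = -4/9

Coefficients of the first fundamental form: E = 4*v^2 + 1, F = 4*u*v, G = 4*u^2 + 1.
Coefficients of the second fundamental form: L = 0, M = 2/sqrt(4*u^2 + 4*v^2 + 1), N = 0.
Assemble K = (LN − M²)/(EG − F²) = -4/(16*u^4 + 32*u^2*v^2 + 8*u^2 + 16*v^4 + 8*v^2 + 1). At (u, v) = (-1/2, 1/2): K = -4/9.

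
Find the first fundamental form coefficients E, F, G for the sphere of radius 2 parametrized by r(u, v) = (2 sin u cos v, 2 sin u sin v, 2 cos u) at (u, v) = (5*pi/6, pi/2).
E = 4;  F = 0;  G = 1

Partials: r_u = (2*cos(u)*cos(v), 2*sin(v)*cos(u), -2*sin(u)), r_v = (-2*sin(u)*sin(v), 2*sin(u)*cos(v), 0). As functions of (u, v):
  E = r_u · r_u = 4,
  F = r_u · r_v = 0,
  G = r_v · r_v = 4*sin(u)^2.
Evaluating at (u, v) = (5*pi/6, pi/2): E = 4, F = 0, G = 1.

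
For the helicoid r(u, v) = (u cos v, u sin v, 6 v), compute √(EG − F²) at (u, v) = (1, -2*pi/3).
√(EG − F²)|_{(1, -2*pi/3)} = sqrt(37)

E = 1, F = 0, G = u^2 + 36; EG − F² = u^2 + 36; √(EG − F²) = sqrt(u^2 + 36). At the given point: sqrt(37).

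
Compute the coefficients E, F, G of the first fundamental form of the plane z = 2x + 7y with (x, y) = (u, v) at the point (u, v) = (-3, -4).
E = 5;  F = 14;  G = 50

Partials: r_u = (1, 0, 2), r_v = (0, 1, 7). As functions of (u, v):
  E = r_u · r_u = 5,
  F = r_u · r_v = 14,
  G = r_v · r_v = 50.
Evaluating at (u, v) = (-3, -4): E = 5, F = 14, G = 50.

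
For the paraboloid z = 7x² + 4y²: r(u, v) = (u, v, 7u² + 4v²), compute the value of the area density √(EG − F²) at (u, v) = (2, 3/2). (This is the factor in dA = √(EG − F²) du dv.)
√(EG − F²)|_{(2, 3/2)} = sqrt(929)

E = 196*u^2 + 1, F = 112*u*v, G = 64*v^2 + 1, so EG − F² = 196*u^2 + 64*v^2 + 1. Taking the positive square root: √(EG − F²) = sqrt(196*u^2 + 64*v^2 + 1). At (u, v) = (2, 3/2): sqrt(929).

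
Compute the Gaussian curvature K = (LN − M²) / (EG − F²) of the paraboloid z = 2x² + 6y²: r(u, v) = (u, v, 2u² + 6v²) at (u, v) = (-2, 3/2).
K = 48/151321

Coefficients of the first fundamental form: E = 16*u^2 + 1, F = 48*u*v, G = 144*v^2 + 1.
Coefficients of the second fundamental form: L = 4/sqrt(16*u^2 + 144*v^2 + 1), M = 0, N = 12/sqrt(16*u^2 + 144*v^2 + 1).
Assemble K = (LN − M²)/(EG − F²) = 48/(256*u^4 + 4608*u^2*v^2 + 32*u^2 + 20736*v^4 + 288*v^2 + 1). At (u, v) = (-2, 3/2): K = 48/151321.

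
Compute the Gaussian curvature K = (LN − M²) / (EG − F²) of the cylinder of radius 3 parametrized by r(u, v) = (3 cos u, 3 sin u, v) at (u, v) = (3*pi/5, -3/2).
K = 0

Coefficients of the first fundamental form: E = 9, F = 0, G = 1.
Coefficients of the second fundamental form: L = -3, M = 0, N = 0.
Assemble K = (LN − M²)/(EG − F²) = 0. At (u, v) = (3*pi/5, -3/2): K = 0.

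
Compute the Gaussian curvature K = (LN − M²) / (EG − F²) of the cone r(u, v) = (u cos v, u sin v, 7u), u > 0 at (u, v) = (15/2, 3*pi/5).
K = 0

Coefficients of the first fundamental form: E = 50, F = 0, G = u^2.
Coefficients of the second fundamental form: L = 0, M = 0, N = 7*sqrt(2)*u^2/(10*Abs(u)).
Assemble K = (LN − M²)/(EG − F²) = 0. At (u, v) = (15/2, 3*pi/5): K = 0.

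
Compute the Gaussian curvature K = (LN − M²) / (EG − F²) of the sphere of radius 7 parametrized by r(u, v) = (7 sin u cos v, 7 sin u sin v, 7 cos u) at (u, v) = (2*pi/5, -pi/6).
K = 1/49

Coefficients of the first fundamental form: E = 49, F = 0, G = 49*sin(u)^2.
Coefficients of the second fundamental form: L = -7*sin(u)/Abs(sin(u)), M = 0, N = -7*sin(u)^3/Abs(sin(u)).
Assemble K = (LN − M²)/(EG − F²) = 1/49. At (u, v) = (2*pi/5, -pi/6): K = 1/49.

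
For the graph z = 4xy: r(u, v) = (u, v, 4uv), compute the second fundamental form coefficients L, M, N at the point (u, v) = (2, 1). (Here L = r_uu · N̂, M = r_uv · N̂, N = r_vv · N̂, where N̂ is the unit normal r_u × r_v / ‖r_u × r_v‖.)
L = 0;  M = 4/9;  N = 0

Compute the unit normal N̂(u, v) = (-4*v/sqrt(16*u^2 + 16*v^2 + 1), -4*u/sqrt(16*u^2 + 16*v^2 + 1), 1/sqrt(16*u^2 + 16*v^2 + 1)), and the second partials r_uu, r_uv, r_vv. Take dot products:
  L(u, v) = r_uu · N̂ = 0,
  M(u, v) = r_uv · N̂ = 4/sqrt(16*u^2 + 16*v^2 + 1),
  N(u, v) = r_vv · N̂ = 0.
Evaluating at (u, v) = (2, 1):
  L = 0, M = 4/9, N = 0.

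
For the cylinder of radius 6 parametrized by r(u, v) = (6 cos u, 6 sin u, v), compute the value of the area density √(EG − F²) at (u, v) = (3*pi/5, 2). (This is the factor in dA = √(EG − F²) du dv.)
√(EG − F²)|_{(3*pi/5, 2)} = 6

E = 36, F = 0, G = 1, so EG − F² = 36. Taking the positive square root: √(EG − F²) = 6. At (u, v) = (3*pi/5, 2): 6.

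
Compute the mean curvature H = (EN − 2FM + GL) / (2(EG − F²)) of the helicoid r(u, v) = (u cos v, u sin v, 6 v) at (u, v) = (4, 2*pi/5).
H = 0

With E = 1, F = 0, G = u^2 + 36, L = 0, M = -6/sqrt(u^2 + 36), N = 0, assemble
  H = (EN − 2FM + GL) / (2(EG − F²)) = 0.
At (u, v) = (4, 2*pi/5): H = 0.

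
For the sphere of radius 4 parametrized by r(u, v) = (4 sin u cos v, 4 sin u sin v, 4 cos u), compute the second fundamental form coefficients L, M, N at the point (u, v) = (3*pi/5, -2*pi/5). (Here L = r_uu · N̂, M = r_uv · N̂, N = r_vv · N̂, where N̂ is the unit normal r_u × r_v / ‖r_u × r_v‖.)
L = -4;  M = 0;  N = -5/2 - sqrt(5)/2

Compute the unit normal N̂(u, v) = (sin(u)^2*cos(v)/Abs(sin(u)), sin(u)^2*sin(v)/Abs(sin(u)), sin(2*u)/(2*Abs(sin(u)))), and the second partials r_uu, r_uv, r_vv. Take dot products:
  L(u, v) = r_uu · N̂ = -4*sin(u)/Abs(sin(u)),
  M(u, v) = r_uv · N̂ = 0,
  N(u, v) = r_vv · N̂ = -4*sin(u)^3/Abs(sin(u)).
Evaluating at (u, v) = (3*pi/5, -2*pi/5):
  L = -4, M = 0, N = -5/2 - sqrt(5)/2.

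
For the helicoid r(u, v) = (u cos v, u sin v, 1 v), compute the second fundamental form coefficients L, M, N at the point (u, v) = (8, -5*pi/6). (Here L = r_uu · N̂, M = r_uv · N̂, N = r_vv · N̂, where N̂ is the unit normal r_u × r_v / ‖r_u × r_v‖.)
L = 0;  M = -sqrt(65)/65;  N = 0

Compute the unit normal N̂(u, v) = (sin(v)/sqrt(u^2 + 1), -cos(v)/sqrt(u^2 + 1), u/sqrt(u^2 + 1)), and the second partials r_uu, r_uv, r_vv. Take dot products:
  L(u, v) = r_uu · N̂ = 0,
  M(u, v) = r_uv · N̂ = -1/sqrt(u^2 + 1),
  N(u, v) = r_vv · N̂ = 0.
Evaluating at (u, v) = (8, -5*pi/6):
  L = 0, M = -sqrt(65)/65, N = 0.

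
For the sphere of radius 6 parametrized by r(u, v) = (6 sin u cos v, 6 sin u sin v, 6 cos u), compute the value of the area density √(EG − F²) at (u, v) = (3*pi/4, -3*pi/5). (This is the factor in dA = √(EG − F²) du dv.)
√(EG − F²)|_{(3*pi/4, -3*pi/5)} = 18*sqrt(2)

E = 36, F = 0, G = 36*sin(u)^2, so EG − F² = 1296*sin(u)^2. Taking the positive square root: √(EG − F²) = 36*Abs(sin(u)). At (u, v) = (3*pi/4, -3*pi/5): 18*sqrt(2).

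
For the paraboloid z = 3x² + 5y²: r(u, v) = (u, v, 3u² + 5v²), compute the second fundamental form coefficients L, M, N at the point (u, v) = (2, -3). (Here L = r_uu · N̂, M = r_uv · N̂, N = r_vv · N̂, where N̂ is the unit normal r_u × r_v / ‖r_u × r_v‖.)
L = 6*sqrt(1045)/1045;  M = 0;  N = 2*sqrt(1045)/209

Compute the unit normal N̂(u, v) = (-6*u/sqrt(36*u^2 + 100*v^2 + 1), -10*v/sqrt(36*u^2 + 100*v^2 + 1), 1/sqrt(36*u^2 + 100*v^2 + 1)), and the second partials r_uu, r_uv, r_vv. Take dot products:
  L(u, v) = r_uu · N̂ = 6/sqrt(36*u^2 + 100*v^2 + 1),
  M(u, v) = r_uv · N̂ = 0,
  N(u, v) = r_vv · N̂ = 10/sqrt(36*u^2 + 100*v^2 + 1).
Evaluating at (u, v) = (2, -3):
  L = 6*sqrt(1045)/1045, M = 0, N = 2*sqrt(1045)/209.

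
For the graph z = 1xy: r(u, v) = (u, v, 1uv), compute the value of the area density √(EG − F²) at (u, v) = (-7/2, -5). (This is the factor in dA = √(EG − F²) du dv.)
√(EG − F²)|_{(-7/2, -5)} = 3*sqrt(17)/2

E = v^2 + 1, F = u*v, G = u^2 + 1, so EG − F² = u^2 + v^2 + 1. Taking the positive square root: √(EG − F²) = sqrt(u^2 + v^2 + 1). At (u, v) = (-7/2, -5): 3*sqrt(17)/2.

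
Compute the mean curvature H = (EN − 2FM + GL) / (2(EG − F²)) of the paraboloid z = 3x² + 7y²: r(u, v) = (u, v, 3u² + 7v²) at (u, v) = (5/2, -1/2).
H = 1732*sqrt(11)/15125

With E = 36*u^2 + 1, F = 84*u*v, G = 196*v^2 + 1, L = 6/sqrt(36*u^2 + 196*v^2 + 1), M = 0, N = 14/sqrt(36*u^2 + 196*v^2 + 1), assemble
  H = (EN − 2FM + GL) / (2(EG − F²)) = 2*(126*u^2 + 294*v^2 + 5)/(36*u^2 + 196*v^2 + 1)^(3/2).
At (u, v) = (5/2, -1/2): H = 1732*sqrt(11)/15125.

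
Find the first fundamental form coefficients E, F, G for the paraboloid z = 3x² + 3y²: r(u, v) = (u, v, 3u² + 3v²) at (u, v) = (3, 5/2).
E = 325;  F = 270;  G = 226

Partials: r_u = (1, 0, 6*u), r_v = (0, 1, 6*v). As functions of (u, v):
  E = r_u · r_u = 36*u^2 + 1,
  F = r_u · r_v = 36*u*v,
  G = r_v · r_v = 36*v^2 + 1.
Evaluating at (u, v) = (3, 5/2): E = 325, F = 270, G = 226.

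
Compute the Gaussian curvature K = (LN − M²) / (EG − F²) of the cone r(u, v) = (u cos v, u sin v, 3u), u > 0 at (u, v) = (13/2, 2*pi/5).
K = 0

Coefficients of the first fundamental form: E = 10, F = 0, G = u^2.
Coefficients of the second fundamental form: L = 0, M = 0, N = 3*sqrt(10)*u^2/(10*Abs(u)).
Assemble K = (LN − M²)/(EG − F²) = 0. At (u, v) = (13/2, 2*pi/5): K = 0.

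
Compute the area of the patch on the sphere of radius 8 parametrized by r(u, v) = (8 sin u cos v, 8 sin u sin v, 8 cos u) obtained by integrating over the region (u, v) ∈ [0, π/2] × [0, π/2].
Area = 32*pi

Area = ∫∫ √(EG − F²) du dv with √(EG − F²) = 64*Abs(sin(u)). Integrating over [0, π/2] × [0, π/2] gives 32*pi.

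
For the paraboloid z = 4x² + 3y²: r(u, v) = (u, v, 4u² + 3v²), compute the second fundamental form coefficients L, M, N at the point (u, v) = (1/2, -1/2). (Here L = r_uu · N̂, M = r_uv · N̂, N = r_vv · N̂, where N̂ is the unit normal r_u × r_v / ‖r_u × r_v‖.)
L = 4*sqrt(26)/13;  M = 0;  N = 3*sqrt(26)/13

Compute the unit normal N̂(u, v) = (-8*u/sqrt(64*u^2 + 36*v^2 + 1), -6*v/sqrt(64*u^2 + 36*v^2 + 1), 1/sqrt(64*u^2 + 36*v^2 + 1)), and the second partials r_uu, r_uv, r_vv. Take dot products:
  L(u, v) = r_uu · N̂ = 8/sqrt(64*u^2 + 36*v^2 + 1),
  M(u, v) = r_uv · N̂ = 0,
  N(u, v) = r_vv · N̂ = 6/sqrt(64*u^2 + 36*v^2 + 1).
Evaluating at (u, v) = (1/2, -1/2):
  L = 4*sqrt(26)/13, M = 0, N = 3*sqrt(26)/13.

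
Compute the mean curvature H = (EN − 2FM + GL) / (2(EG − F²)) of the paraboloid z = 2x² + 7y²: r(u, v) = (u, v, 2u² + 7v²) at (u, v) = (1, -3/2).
H = 1003*sqrt(458)/209764

With E = 16*u^2 + 1, F = 56*u*v, G = 196*v^2 + 1, L = 4/sqrt(16*u^2 + 196*v^2 + 1), M = 0, N = 14/sqrt(16*u^2 + 196*v^2 + 1), assemble
  H = (EN − 2FM + GL) / (2(EG − F²)) = (112*u^2 + 392*v^2 + 9)/(16*u^2 + 196*v^2 + 1)^(3/2).
At (u, v) = (1, -3/2): H = 1003*sqrt(458)/209764.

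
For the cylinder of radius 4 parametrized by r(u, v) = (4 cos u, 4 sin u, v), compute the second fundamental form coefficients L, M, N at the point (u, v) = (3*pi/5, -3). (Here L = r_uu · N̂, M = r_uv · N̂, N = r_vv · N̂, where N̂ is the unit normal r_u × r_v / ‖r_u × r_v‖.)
L = -4;  M = 0;  N = 0

Compute the unit normal N̂(u, v) = (cos(u), sin(u), 0), and the second partials r_uu, r_uv, r_vv. Take dot products:
  L(u, v) = r_uu · N̂ = -4,
  M(u, v) = r_uv · N̂ = 0,
  N(u, v) = r_vv · N̂ = 0.
Evaluating at (u, v) = (3*pi/5, -3):
  L = -4, M = 0, N = 0.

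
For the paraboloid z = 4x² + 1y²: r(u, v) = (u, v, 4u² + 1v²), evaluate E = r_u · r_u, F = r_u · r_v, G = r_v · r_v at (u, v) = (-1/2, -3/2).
E = 17;  F = 12;  G = 10

Partials: r_u = (1, 0, 8*u), r_v = (0, 1, 2*v). As functions of (u, v):
  E = r_u · r_u = 64*u^2 + 1,
  F = r_u · r_v = 16*u*v,
  G = r_v · r_v = 4*v^2 + 1.
Evaluating at (u, v) = (-1/2, -3/2): E = 17, F = 12, G = 10.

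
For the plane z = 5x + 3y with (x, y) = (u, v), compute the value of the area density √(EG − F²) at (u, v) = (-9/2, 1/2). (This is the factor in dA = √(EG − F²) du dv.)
√(EG − F²)|_{(-9/2, 1/2)} = sqrt(35)

E = 26, F = 15, G = 10, so EG − F² = 35. Taking the positive square root: √(EG − F²) = sqrt(35). At (u, v) = (-9/2, 1/2): sqrt(35).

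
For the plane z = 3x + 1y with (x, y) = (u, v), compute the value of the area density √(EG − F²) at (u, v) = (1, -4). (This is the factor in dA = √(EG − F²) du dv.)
√(EG − F²)|_{(1, -4)} = sqrt(11)

E = 10, F = 3, G = 2, so EG − F² = 11. Taking the positive square root: √(EG − F²) = sqrt(11). At (u, v) = (1, -4): sqrt(11).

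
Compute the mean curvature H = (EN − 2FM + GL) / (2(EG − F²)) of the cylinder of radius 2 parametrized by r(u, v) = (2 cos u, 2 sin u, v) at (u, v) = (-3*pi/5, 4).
H = -1/4

With E = 4, F = 0, G = 1, L = -2, M = 0, N = 0, assemble
  H = (EN − 2FM + GL) / (2(EG − F²)) = -1/4.
At (u, v) = (-3*pi/5, 4): H = -1/4.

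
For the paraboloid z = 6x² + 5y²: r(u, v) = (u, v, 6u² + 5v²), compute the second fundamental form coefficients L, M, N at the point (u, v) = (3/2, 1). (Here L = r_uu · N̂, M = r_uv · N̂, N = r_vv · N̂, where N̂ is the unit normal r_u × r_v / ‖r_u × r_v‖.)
L = 12*sqrt(17)/85;  M = 0;  N = 2*sqrt(17)/17

Compute the unit normal N̂(u, v) = (-12*u/sqrt(144*u^2 + 100*v^2 + 1), -10*v/sqrt(144*u^2 + 100*v^2 + 1), 1/sqrt(144*u^2 + 100*v^2 + 1)), and the second partials r_uu, r_uv, r_vv. Take dot products:
  L(u, v) = r_uu · N̂ = 12/sqrt(144*u^2 + 100*v^2 + 1),
  M(u, v) = r_uv · N̂ = 0,
  N(u, v) = r_vv · N̂ = 10/sqrt(144*u^2 + 100*v^2 + 1).
Evaluating at (u, v) = (3/2, 1):
  L = 12*sqrt(17)/85, M = 0, N = 2*sqrt(17)/17.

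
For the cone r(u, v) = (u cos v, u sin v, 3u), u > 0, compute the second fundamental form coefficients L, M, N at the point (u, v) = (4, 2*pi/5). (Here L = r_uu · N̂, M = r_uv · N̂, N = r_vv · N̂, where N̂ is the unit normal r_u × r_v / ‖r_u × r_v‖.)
L = 0;  M = 0;  N = 6*sqrt(10)/5

Compute the unit normal N̂(u, v) = (-3*sqrt(10)*u*cos(v)/(10*Abs(u)), -3*sqrt(10)*u*sin(v)/(10*Abs(u)), sqrt(10)*u/(10*Abs(u))), and the second partials r_uu, r_uv, r_vv. Take dot products:
  L(u, v) = r_uu · N̂ = 0,
  M(u, v) = r_uv · N̂ = 0,
  N(u, v) = r_vv · N̂ = 3*sqrt(10)*u^2/(10*Abs(u)).
Evaluating at (u, v) = (4, 2*pi/5):
  L = 0, M = 0, N = 6*sqrt(10)/5.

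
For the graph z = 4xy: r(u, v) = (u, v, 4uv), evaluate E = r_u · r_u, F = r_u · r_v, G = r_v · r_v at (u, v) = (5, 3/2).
E = 37;  F = 120;  G = 401

Partials: r_u = (1, 0, 4*v), r_v = (0, 1, 4*u). As functions of (u, v):
  E = r_u · r_u = 16*v^2 + 1,
  F = r_u · r_v = 16*u*v,
  G = r_v · r_v = 16*u^2 + 1.
Evaluating at (u, v) = (5, 3/2): E = 37, F = 120, G = 401.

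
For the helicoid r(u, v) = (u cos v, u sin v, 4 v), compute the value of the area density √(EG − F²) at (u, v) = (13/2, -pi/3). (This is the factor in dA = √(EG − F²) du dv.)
√(EG − F²)|_{(13/2, -pi/3)} = sqrt(233)/2

E = 1, F = 0, G = u^2 + 16, so EG − F² = u^2 + 16. Taking the positive square root: √(EG − F²) = sqrt(u^2 + 16). At (u, v) = (13/2, -pi/3): sqrt(233)/2.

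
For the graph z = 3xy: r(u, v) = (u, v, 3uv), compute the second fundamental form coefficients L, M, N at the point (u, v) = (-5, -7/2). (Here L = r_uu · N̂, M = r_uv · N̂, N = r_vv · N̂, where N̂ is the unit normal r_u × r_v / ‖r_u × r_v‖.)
L = 0;  M = 6*sqrt(1345)/1345;  N = 0

Compute the unit normal N̂(u, v) = (-3*v/sqrt(9*u^2 + 9*v^2 + 1), -3*u/sqrt(9*u^2 + 9*v^2 + 1), 1/sqrt(9*u^2 + 9*v^2 + 1)), and the second partials r_uu, r_uv, r_vv. Take dot products:
  L(u, v) = r_uu · N̂ = 0,
  M(u, v) = r_uv · N̂ = 3/sqrt(9*u^2 + 9*v^2 + 1),
  N(u, v) = r_vv · N̂ = 0.
Evaluating at (u, v) = (-5, -7/2):
  L = 0, M = 6*sqrt(1345)/1345, N = 0.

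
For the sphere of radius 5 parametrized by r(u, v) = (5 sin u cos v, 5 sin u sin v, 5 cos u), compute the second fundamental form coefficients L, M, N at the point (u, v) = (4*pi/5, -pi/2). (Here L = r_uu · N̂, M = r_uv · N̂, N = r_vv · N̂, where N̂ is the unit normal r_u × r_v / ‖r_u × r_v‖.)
L = -5;  M = 0;  N = -25/8 + 5*sqrt(5)/8

Compute the unit normal N̂(u, v) = (sin(u)^2*cos(v)/Abs(sin(u)), sin(u)^2*sin(v)/Abs(sin(u)), sin(2*u)/(2*Abs(sin(u)))), and the second partials r_uu, r_uv, r_vv. Take dot products:
  L(u, v) = r_uu · N̂ = -5*sin(u)/Abs(sin(u)),
  M(u, v) = r_uv · N̂ = 0,
  N(u, v) = r_vv · N̂ = -5*sin(u)^3/Abs(sin(u)).
Evaluating at (u, v) = (4*pi/5, -pi/2):
  L = -5, M = 0, N = -25/8 + 5*sqrt(5)/8.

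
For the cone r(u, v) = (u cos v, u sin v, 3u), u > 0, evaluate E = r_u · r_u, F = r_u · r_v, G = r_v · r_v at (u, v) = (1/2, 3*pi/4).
E = 10;  F = 0;  G = 1/4

Partials: r_u = (cos(v), sin(v), 3), r_v = (-u*sin(v), u*cos(v), 0). As functions of (u, v):
  E = r_u · r_u = 10,
  F = r_u · r_v = 0,
  G = r_v · r_v = u^2.
Evaluating at (u, v) = (1/2, 3*pi/4): E = 10, F = 0, G = 1/4.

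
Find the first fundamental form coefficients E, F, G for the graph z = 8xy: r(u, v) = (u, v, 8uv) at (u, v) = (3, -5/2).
E = 401;  F = -480;  G = 577

Partials: r_u = (1, 0, 8*v), r_v = (0, 1, 8*u). As functions of (u, v):
  E = r_u · r_u = 64*v^2 + 1,
  F = r_u · r_v = 64*u*v,
  G = r_v · r_v = 64*u^2 + 1.
Evaluating at (u, v) = (3, -5/2): E = 401, F = -480, G = 577.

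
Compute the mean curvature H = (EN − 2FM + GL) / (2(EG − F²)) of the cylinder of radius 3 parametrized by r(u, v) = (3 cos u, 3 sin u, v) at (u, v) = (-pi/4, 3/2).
H = -1/6

With E = 9, F = 0, G = 1, L = -3, M = 0, N = 0, assemble
  H = (EN − 2FM + GL) / (2(EG − F²)) = -1/6.
At (u, v) = (-pi/4, 3/2): H = -1/6.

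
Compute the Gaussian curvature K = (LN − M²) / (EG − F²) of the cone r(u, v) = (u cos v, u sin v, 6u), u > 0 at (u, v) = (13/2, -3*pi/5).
K = 0

Coefficients of the first fundamental form: E = 37, F = 0, G = u^2.
Coefficients of the second fundamental form: L = 0, M = 0, N = 6*sqrt(37)*u^2/(37*Abs(u)).
Assemble K = (LN − M²)/(EG − F²) = 0. At (u, v) = (13/2, -3*pi/5): K = 0.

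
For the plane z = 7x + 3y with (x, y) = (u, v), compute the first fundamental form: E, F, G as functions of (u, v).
E = 50;  F = 21;  G = 10

Compute partials: r_u = (1, 0, 7), r_v = (0, 1, 3). Then
  E = r_u · r_u = 50,
  F = r_u · r_v = 21,
  G = r_v · r_v = 10.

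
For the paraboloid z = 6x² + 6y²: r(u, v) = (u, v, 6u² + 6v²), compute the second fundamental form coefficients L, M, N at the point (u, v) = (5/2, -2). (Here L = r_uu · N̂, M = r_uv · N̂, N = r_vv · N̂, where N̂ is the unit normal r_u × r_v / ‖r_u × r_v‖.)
L = 12*sqrt(1477)/1477;  M = 0;  N = 12*sqrt(1477)/1477

Compute the unit normal N̂(u, v) = (-12*u/sqrt(144*u^2 + 144*v^2 + 1), -12*v/sqrt(144*u^2 + 144*v^2 + 1), 1/sqrt(144*u^2 + 144*v^2 + 1)), and the second partials r_uu, r_uv, r_vv. Take dot products:
  L(u, v) = r_uu · N̂ = 12/sqrt(144*u^2 + 144*v^2 + 1),
  M(u, v) = r_uv · N̂ = 0,
  N(u, v) = r_vv · N̂ = 12/sqrt(144*u^2 + 144*v^2 + 1).
Evaluating at (u, v) = (5/2, -2):
  L = 12*sqrt(1477)/1477, M = 0, N = 12*sqrt(1477)/1477.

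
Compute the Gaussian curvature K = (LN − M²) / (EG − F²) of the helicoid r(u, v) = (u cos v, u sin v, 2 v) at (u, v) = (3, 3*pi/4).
K = -4/169

Coefficients of the first fundamental form: E = 1, F = 0, G = u^2 + 4.
Coefficients of the second fundamental form: L = 0, M = -2/sqrt(u^2 + 4), N = 0.
Assemble K = (LN − M²)/(EG − F²) = -4/(u^2 + 4)^2. At (u, v) = (3, 3*pi/4): K = -4/169.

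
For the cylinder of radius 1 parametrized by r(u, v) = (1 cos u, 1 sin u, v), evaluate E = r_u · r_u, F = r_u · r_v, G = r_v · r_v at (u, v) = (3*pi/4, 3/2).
E = 1;  F = 0;  G = 1

Partials: r_u = (-sin(u), cos(u), 0), r_v = (0, 0, 1). As functions of (u, v):
  E = r_u · r_u = 1,
  F = r_u · r_v = 0,
  G = r_v · r_v = 1.
Evaluating at (u, v) = (3*pi/4, 3/2): E = 1, F = 0, G = 1.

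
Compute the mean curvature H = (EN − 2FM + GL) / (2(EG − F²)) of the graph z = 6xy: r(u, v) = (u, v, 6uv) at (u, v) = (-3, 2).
H = 1296*sqrt(469)/219961

With E = 36*v^2 + 1, F = 36*u*v, G = 36*u^2 + 1, L = 0, M = 6/sqrt(36*u^2 + 36*v^2 + 1), N = 0, assemble
  H = (EN − 2FM + GL) / (2(EG − F²)) = -216*u*v/(36*u^2 + 36*v^2 + 1)^(3/2).
At (u, v) = (-3, 2): H = 1296*sqrt(469)/219961.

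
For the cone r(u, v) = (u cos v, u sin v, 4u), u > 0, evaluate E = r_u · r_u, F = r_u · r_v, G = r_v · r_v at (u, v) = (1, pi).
E = 17;  F = 0;  G = 1

Partials: r_u = (cos(v), sin(v), 4), r_v = (-u*sin(v), u*cos(v), 0). As functions of (u, v):
  E = r_u · r_u = 17,
  F = r_u · r_v = 0,
  G = r_v · r_v = u^2.
Evaluating at (u, v) = (1, pi): E = 17, F = 0, G = 1.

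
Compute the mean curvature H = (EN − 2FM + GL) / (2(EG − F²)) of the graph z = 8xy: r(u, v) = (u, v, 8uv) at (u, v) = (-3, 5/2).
H = 3840*sqrt(977)/954529

With E = 64*v^2 + 1, F = 64*u*v, G = 64*u^2 + 1, L = 0, M = 8/sqrt(64*u^2 + 64*v^2 + 1), N = 0, assemble
  H = (EN − 2FM + GL) / (2(EG − F²)) = -512*u*v/(64*u^2 + 64*v^2 + 1)^(3/2).
At (u, v) = (-3, 5/2): H = 3840*sqrt(977)/954529.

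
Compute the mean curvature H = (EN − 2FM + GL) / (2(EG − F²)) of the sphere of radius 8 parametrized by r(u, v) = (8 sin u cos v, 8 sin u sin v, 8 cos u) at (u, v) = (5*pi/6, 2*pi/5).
H = -1/8

With E = 64, F = 0, G = 64*sin(u)^2, L = -8*sin(u)/Abs(sin(u)), M = 0, N = -8*sin(u)^3/Abs(sin(u)), assemble
  H = (EN − 2FM + GL) / (2(EG − F²)) = -sin(u)/(8*Abs(sin(u))).
At (u, v) = (5*pi/6, 2*pi/5): H = -1/8.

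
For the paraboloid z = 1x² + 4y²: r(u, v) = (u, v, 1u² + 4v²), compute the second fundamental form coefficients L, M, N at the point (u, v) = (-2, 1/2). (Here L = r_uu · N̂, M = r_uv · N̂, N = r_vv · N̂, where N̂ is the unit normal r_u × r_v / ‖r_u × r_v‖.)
L = 2*sqrt(33)/33;  M = 0;  N = 8*sqrt(33)/33

Compute the unit normal N̂(u, v) = (-2*u/sqrt(4*u^2 + 64*v^2 + 1), -8*v/sqrt(4*u^2 + 64*v^2 + 1), 1/sqrt(4*u^2 + 64*v^2 + 1)), and the second partials r_uu, r_uv, r_vv. Take dot products:
  L(u, v) = r_uu · N̂ = 2/sqrt(4*u^2 + 64*v^2 + 1),
  M(u, v) = r_uv · N̂ = 0,
  N(u, v) = r_vv · N̂ = 8/sqrt(4*u^2 + 64*v^2 + 1).
Evaluating at (u, v) = (-2, 1/2):
  L = 2*sqrt(33)/33, M = 0, N = 8*sqrt(33)/33.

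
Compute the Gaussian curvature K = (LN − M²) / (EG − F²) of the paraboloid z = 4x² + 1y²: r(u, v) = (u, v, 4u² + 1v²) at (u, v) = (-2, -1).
K = 16/68121

Coefficients of the first fundamental form: E = 64*u^2 + 1, F = 16*u*v, G = 4*v^2 + 1.
Coefficients of the second fundamental form: L = 8/sqrt(64*u^2 + 4*v^2 + 1), M = 0, N = 2/sqrt(64*u^2 + 4*v^2 + 1).
Assemble K = (LN − M²)/(EG − F²) = 16/(4096*u^4 + 512*u^2*v^2 + 128*u^2 + 16*v^4 + 8*v^2 + 1). At (u, v) = (-2, -1): K = 16/68121.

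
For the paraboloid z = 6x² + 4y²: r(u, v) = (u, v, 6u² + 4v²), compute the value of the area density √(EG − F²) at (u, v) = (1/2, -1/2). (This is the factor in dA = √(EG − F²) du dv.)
√(EG − F²)|_{(1/2, -1/2)} = sqrt(53)

E = 144*u^2 + 1, F = 96*u*v, G = 64*v^2 + 1, so EG − F² = 144*u^2 + 64*v^2 + 1. Taking the positive square root: √(EG − F²) = sqrt(144*u^2 + 64*v^2 + 1). At (u, v) = (1/2, -1/2): sqrt(53).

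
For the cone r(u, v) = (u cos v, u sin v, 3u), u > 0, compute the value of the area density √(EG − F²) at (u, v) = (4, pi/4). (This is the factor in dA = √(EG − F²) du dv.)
√(EG − F²)|_{(4, pi/4)} = 4*sqrt(10)

E = 10, F = 0, G = u^2, so EG − F² = 10*u^2. Taking the positive square root: √(EG − F²) = sqrt(10)*Abs(u). At (u, v) = (4, pi/4): 4*sqrt(10).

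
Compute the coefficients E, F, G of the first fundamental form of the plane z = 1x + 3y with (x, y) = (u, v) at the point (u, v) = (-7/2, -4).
E = 2;  F = 3;  G = 10

Partials: r_u = (1, 0, 1), r_v = (0, 1, 3). As functions of (u, v):
  E = r_u · r_u = 2,
  F = r_u · r_v = 3,
  G = r_v · r_v = 10.
Evaluating at (u, v) = (-7/2, -4): E = 2, F = 3, G = 10.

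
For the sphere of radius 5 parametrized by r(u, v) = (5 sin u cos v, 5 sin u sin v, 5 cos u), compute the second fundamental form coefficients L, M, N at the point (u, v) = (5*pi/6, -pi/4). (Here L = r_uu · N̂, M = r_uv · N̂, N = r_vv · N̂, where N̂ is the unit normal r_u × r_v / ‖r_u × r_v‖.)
L = -5;  M = 0;  N = -5/4

Compute the unit normal N̂(u, v) = (sin(u)^2*cos(v)/Abs(sin(u)), sin(u)^2*sin(v)/Abs(sin(u)), sin(2*u)/(2*Abs(sin(u)))), and the second partials r_uu, r_uv, r_vv. Take dot products:
  L(u, v) = r_uu · N̂ = -5*sin(u)/Abs(sin(u)),
  M(u, v) = r_uv · N̂ = 0,
  N(u, v) = r_vv · N̂ = -5*sin(u)^3/Abs(sin(u)).
Evaluating at (u, v) = (5*pi/6, -pi/4):
  L = -5, M = 0, N = -5/4.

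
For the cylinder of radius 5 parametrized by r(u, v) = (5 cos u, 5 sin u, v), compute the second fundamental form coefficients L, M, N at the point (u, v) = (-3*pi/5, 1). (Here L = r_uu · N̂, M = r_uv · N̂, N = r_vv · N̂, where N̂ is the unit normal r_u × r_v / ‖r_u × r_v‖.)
L = -5;  M = 0;  N = 0

Compute the unit normal N̂(u, v) = (cos(u), sin(u), 0), and the second partials r_uu, r_uv, r_vv. Take dot products:
  L(u, v) = r_uu · N̂ = -5,
  M(u, v) = r_uv · N̂ = 0,
  N(u, v) = r_vv · N̂ = 0.
Evaluating at (u, v) = (-3*pi/5, 1):
  L = -5, M = 0, N = 0.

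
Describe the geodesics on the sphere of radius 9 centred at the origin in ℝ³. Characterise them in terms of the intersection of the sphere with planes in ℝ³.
Geodesics on the sphere of radius 9 are great circles — circles of radius 9 obtained as the intersection of the sphere with planes through the origin (the centre of the sphere).

A curve α(t) of nonzero constant speed on the sphere of radius 9 is a geodesic iff its acceleration α̈ is everywhere normal to the surface, i.e. parallel to the radial vector α(t). Then d/dt(α × α̇) = α̇ × α̇ + α × α̈ = 0, so α × α̇ is a constant vector n ≠ 0 and α(t) · n = 0 for all t: α lies in the plane through the origin with normal n. The intersection of that plane with the sphere is a circle of radius 9 (a great circle). Conversely, a great circle traversed at constant speed has centripetal acceleration pointing at the origin, hence normal to the sphere, so every great circle is a geodesic.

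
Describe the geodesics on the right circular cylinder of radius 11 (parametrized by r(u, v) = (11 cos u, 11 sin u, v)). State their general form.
The cylinder is flat (K = 0) and locally isometric to the plane via the development (u, v) ↦ (11 u, v). Geodesics are the pre-images of straight lines: circles (v constant), vertical lines (u constant), and helices (v = c · u + d) for constants c, d.

A right cylinder has E = 11², F = 0, G = 1, so EG − F² = 11², and L = −11, M = N = 0, giving K = (LN − M²)/(EG − F²) = 0 everywhere. A flat surface is locally isometric to the Euclidean plane via the map (u, v) ↦ (11 u, v). Straight lines in the (x̃, ỹ) plane pull back to: (a) horizontal circles (v = const), (b) vertical generators (u = const), and (c) helices (11 u tan θ = v, i.e. v = c · u + d).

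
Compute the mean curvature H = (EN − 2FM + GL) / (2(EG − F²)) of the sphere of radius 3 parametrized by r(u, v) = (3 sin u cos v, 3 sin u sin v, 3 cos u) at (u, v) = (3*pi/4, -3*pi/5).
H = -1/3

With E = 9, F = 0, G = 9*sin(u)^2, L = -3*sin(u)/Abs(sin(u)), M = 0, N = -3*sin(u)^3/Abs(sin(u)), assemble
  H = (EN − 2FM + GL) / (2(EG − F²)) = -sin(u)/(3*Abs(sin(u))).
At (u, v) = (3*pi/4, -3*pi/5): H = -1/3.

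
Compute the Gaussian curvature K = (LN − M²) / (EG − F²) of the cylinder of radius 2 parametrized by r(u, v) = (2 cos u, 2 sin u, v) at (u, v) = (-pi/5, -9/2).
K = 0

Coefficients of the first fundamental form: E = 4, F = 0, G = 1.
Coefficients of the second fundamental form: L = -2, M = 0, N = 0.
Assemble K = (LN − M²)/(EG − F²) = 0. At (u, v) = (-pi/5, -9/2): K = 0.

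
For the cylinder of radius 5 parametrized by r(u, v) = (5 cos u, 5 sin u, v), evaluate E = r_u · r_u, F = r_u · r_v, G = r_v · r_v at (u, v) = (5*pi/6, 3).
E = 25;  F = 0;  G = 1

Partials: r_u = (-5*sin(u), 5*cos(u), 0), r_v = (0, 0, 1). As functions of (u, v):
  E = r_u · r_u = 25,
  F = r_u · r_v = 0,
  G = r_v · r_v = 1.
Evaluating at (u, v) = (5*pi/6, 3): E = 25, F = 0, G = 1.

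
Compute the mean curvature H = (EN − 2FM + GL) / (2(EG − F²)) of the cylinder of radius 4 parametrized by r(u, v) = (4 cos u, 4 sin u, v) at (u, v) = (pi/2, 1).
H = -1/8

With E = 16, F = 0, G = 1, L = -4, M = 0, N = 0, assemble
  H = (EN − 2FM + GL) / (2(EG − F²)) = -1/8.
At (u, v) = (pi/2, 1): H = -1/8.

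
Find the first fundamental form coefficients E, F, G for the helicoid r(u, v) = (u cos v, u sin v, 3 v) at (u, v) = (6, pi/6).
E = 1;  F = 0;  G = 45

Partials: r_u = (cos(v), sin(v), 0), r_v = (-u*sin(v), u*cos(v), 3). As functions of (u, v):
  E = r_u · r_u = 1,
  F = r_u · r_v = 0,
  G = r_v · r_v = u^2 + 9.
Evaluating at (u, v) = (6, pi/6): E = 1, F = 0, G = 45.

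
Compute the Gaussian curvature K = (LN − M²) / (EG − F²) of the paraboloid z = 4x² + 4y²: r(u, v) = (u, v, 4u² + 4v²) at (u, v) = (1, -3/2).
K = 64/43681

Coefficients of the first fundamental form: E = 64*u^2 + 1, F = 64*u*v, G = 64*v^2 + 1.
Coefficients of the second fundamental form: L = 8/sqrt(64*u^2 + 64*v^2 + 1), M = 0, N = 8/sqrt(64*u^2 + 64*v^2 + 1).
Assemble K = (LN − M²)/(EG − F²) = 64/(4096*u^4 + 8192*u^2*v^2 + 128*u^2 + 4096*v^4 + 128*v^2 + 1). At (u, v) = (1, -3/2): K = 64/43681.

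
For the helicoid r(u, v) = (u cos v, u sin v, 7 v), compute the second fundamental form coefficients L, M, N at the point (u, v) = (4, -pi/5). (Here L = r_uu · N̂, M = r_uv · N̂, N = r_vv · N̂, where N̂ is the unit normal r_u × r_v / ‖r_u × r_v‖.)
L = 0;  M = -7*sqrt(65)/65;  N = 0

Compute the unit normal N̂(u, v) = (7*sin(v)/sqrt(u^2 + 49), -7*cos(v)/sqrt(u^2 + 49), u/sqrt(u^2 + 49)), and the second partials r_uu, r_uv, r_vv. Take dot products:
  L(u, v) = r_uu · N̂ = 0,
  M(u, v) = r_uv · N̂ = -7/sqrt(u^2 + 49),
  N(u, v) = r_vv · N̂ = 0.
Evaluating at (u, v) = (4, -pi/5):
  L = 0, M = -7*sqrt(65)/65, N = 0.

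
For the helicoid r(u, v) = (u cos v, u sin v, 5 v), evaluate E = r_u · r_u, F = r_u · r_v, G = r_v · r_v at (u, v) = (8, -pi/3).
E = 1;  F = 0;  G = 89

Partials: r_u = (cos(v), sin(v), 0), r_v = (-u*sin(v), u*cos(v), 5). As functions of (u, v):
  E = r_u · r_u = 1,
  F = r_u · r_v = 0,
  G = r_v · r_v = u^2 + 25.
Evaluating at (u, v) = (8, -pi/3): E = 1, F = 0, G = 89.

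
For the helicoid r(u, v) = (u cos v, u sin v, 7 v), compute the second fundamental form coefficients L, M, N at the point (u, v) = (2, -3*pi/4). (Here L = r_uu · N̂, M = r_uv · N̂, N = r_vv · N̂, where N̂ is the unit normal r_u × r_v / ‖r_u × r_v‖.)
L = 0;  M = -7*sqrt(53)/53;  N = 0

Compute the unit normal N̂(u, v) = (7*sin(v)/sqrt(u^2 + 49), -7*cos(v)/sqrt(u^2 + 49), u/sqrt(u^2 + 49)), and the second partials r_uu, r_uv, r_vv. Take dot products:
  L(u, v) = r_uu · N̂ = 0,
  M(u, v) = r_uv · N̂ = -7/sqrt(u^2 + 49),
  N(u, v) = r_vv · N̂ = 0.
Evaluating at (u, v) = (2, -3*pi/4):
  L = 0, M = -7*sqrt(53)/53, N = 0.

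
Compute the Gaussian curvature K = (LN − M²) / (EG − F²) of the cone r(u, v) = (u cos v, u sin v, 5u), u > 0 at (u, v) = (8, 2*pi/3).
K = 0

Coefficients of the first fundamental form: E = 26, F = 0, G = u^2.
Coefficients of the second fundamental form: L = 0, M = 0, N = 5*sqrt(26)*u^2/(26*Abs(u)).
Assemble K = (LN − M²)/(EG − F²) = 0. At (u, v) = (8, 2*pi/3): K = 0.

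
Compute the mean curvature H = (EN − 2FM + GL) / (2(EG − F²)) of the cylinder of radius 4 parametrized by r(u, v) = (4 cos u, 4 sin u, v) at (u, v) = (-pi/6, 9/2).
H = -1/8

With E = 16, F = 0, G = 1, L = -4, M = 0, N = 0, assemble
  H = (EN − 2FM + GL) / (2(EG − F²)) = -1/8.
At (u, v) = (-pi/6, 9/2): H = -1/8.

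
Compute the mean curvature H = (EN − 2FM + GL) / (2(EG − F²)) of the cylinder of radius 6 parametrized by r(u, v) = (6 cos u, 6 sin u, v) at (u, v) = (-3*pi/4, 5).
H = -1/12

With E = 36, F = 0, G = 1, L = -6, M = 0, N = 0, assemble
  H = (EN − 2FM + GL) / (2(EG − F²)) = -1/12.
At (u, v) = (-3*pi/4, 5): H = -1/12.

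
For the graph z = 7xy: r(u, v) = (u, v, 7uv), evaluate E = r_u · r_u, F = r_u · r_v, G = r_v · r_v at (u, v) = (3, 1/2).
E = 53/4;  F = 147/2;  G = 442

Partials: r_u = (1, 0, 7*v), r_v = (0, 1, 7*u). As functions of (u, v):
  E = r_u · r_u = 49*v^2 + 1,
  F = r_u · r_v = 49*u*v,
  G = r_v · r_v = 49*u^2 + 1.
Evaluating at (u, v) = (3, 1/2): E = 53/4, F = 147/2, G = 442.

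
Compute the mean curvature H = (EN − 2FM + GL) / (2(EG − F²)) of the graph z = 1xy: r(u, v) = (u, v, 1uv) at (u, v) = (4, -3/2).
H = 48*sqrt(77)/5929

With E = v^2 + 1, F = u*v, G = u^2 + 1, L = 0, M = 1/sqrt(u^2 + v^2 + 1), N = 0, assemble
  H = (EN − 2FM + GL) / (2(EG − F²)) = -u*v/(u^2 + v^2 + 1)^(3/2).
At (u, v) = (4, -3/2): H = 48*sqrt(77)/5929.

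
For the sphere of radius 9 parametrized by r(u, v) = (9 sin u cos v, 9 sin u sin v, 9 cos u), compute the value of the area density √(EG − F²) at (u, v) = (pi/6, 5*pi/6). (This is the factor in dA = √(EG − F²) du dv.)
√(EG − F²)|_{(pi/6, 5*pi/6)} = 81/2

E = 81, F = 0, G = 81*sin(u)^2, so EG − F² = 6561*sin(u)^2. Taking the positive square root: √(EG − F²) = 81*Abs(sin(u)). At (u, v) = (pi/6, 5*pi/6): 81/2.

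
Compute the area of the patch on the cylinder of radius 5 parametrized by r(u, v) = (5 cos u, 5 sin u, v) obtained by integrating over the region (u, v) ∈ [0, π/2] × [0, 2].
Area = 5*pi

Area = ∫∫ √(EG − F²) du dv with √(EG − F²) = 5. Integrating over [0, π/2] × [0, 2] gives 5*pi.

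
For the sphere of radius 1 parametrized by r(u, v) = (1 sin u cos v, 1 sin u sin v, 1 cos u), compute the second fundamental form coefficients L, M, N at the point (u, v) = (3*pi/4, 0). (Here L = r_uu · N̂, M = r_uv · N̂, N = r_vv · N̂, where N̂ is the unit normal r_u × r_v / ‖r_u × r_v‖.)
L = -1;  M = 0;  N = -1/2

Compute the unit normal N̂(u, v) = (sin(u)^2*cos(v)/Abs(sin(u)), sin(u)^2*sin(v)/Abs(sin(u)), sin(2*u)/(2*Abs(sin(u)))), and the second partials r_uu, r_uv, r_vv. Take dot products:
  L(u, v) = r_uu · N̂ = -sin(u)/Abs(sin(u)),
  M(u, v) = r_uv · N̂ = 0,
  N(u, v) = r_vv · N̂ = -sin(u)^3/Abs(sin(u)).
Evaluating at (u, v) = (3*pi/4, 0):
  L = -1, M = 0, N = -1/2.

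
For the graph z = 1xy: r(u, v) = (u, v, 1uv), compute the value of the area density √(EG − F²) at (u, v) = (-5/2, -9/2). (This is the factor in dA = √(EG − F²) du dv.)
√(EG − F²)|_{(-5/2, -9/2)} = sqrt(110)/2

E = v^2 + 1, F = u*v, G = u^2 + 1, so EG − F² = u^2 + v^2 + 1. Taking the positive square root: √(EG − F²) = sqrt(u^2 + v^2 + 1). At (u, v) = (-5/2, -9/2): sqrt(110)/2.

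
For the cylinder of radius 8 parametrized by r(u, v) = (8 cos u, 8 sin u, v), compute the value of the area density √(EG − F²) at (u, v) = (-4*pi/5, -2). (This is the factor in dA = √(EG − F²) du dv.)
√(EG − F²)|_{(-4*pi/5, -2)} = 8

E = 64, F = 0, G = 1, so EG − F² = 64. Taking the positive square root: √(EG − F²) = 8. At (u, v) = (-4*pi/5, -2): 8.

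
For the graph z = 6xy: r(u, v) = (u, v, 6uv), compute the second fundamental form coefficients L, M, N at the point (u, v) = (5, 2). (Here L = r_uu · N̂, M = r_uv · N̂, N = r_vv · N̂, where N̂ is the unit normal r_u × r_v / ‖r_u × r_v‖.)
L = 0;  M = 6*sqrt(1045)/1045;  N = 0

Compute the unit normal N̂(u, v) = (-6*v/sqrt(36*u^2 + 36*v^2 + 1), -6*u/sqrt(36*u^2 + 36*v^2 + 1), 1/sqrt(36*u^2 + 36*v^2 + 1)), and the second partials r_uu, r_uv, r_vv. Take dot products:
  L(u, v) = r_uu · N̂ = 0,
  M(u, v) = r_uv · N̂ = 6/sqrt(36*u^2 + 36*v^2 + 1),
  N(u, v) = r_vv · N̂ = 0.
Evaluating at (u, v) = (5, 2):
  L = 0, M = 6*sqrt(1045)/1045, N = 0.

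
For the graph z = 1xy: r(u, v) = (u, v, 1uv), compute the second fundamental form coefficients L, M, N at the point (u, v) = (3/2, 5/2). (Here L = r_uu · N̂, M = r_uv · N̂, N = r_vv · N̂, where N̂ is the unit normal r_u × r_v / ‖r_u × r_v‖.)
L = 0;  M = sqrt(38)/19;  N = 0

Compute the unit normal N̂(u, v) = (-v/sqrt(u^2 + v^2 + 1), -u/sqrt(u^2 + v^2 + 1), 1/sqrt(u^2 + v^2 + 1)), and the second partials r_uu, r_uv, r_vv. Take dot products:
  L(u, v) = r_uu · N̂ = 0,
  M(u, v) = r_uv · N̂ = 1/sqrt(u^2 + v^2 + 1),
  N(u, v) = r_vv · N̂ = 0.
Evaluating at (u, v) = (3/2, 5/2):
  L = 0, M = sqrt(38)/19, N = 0.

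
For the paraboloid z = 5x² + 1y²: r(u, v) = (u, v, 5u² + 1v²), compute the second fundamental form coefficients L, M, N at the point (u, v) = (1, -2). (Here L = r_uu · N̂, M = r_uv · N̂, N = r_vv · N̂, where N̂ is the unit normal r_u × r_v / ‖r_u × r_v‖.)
L = 10*sqrt(13)/39;  M = 0;  N = 2*sqrt(13)/39

Compute the unit normal N̂(u, v) = (-10*u/sqrt(100*u^2 + 4*v^2 + 1), -2*v/sqrt(100*u^2 + 4*v^2 + 1), 1/sqrt(100*u^2 + 4*v^2 + 1)), and the second partials r_uu, r_uv, r_vv. Take dot products:
  L(u, v) = r_uu · N̂ = 10/sqrt(100*u^2 + 4*v^2 + 1),
  M(u, v) = r_uv · N̂ = 0,
  N(u, v) = r_vv · N̂ = 2/sqrt(100*u^2 + 4*v^2 + 1).
Evaluating at (u, v) = (1, -2):
  L = 10*sqrt(13)/39, M = 0, N = 2*sqrt(13)/39.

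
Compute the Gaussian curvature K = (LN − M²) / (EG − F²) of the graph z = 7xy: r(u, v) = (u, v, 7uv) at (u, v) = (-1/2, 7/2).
K = -196/1505529

Coefficients of the first fundamental form: E = 49*v^2 + 1, F = 49*u*v, G = 49*u^2 + 1.
Coefficients of the second fundamental form: L = 0, M = 7/sqrt(49*u^2 + 49*v^2 + 1), N = 0.
Assemble K = (LN − M²)/(EG − F²) = -49/(2401*u^4 + 4802*u^2*v^2 + 98*u^2 + 2401*v^4 + 98*v^2 + 1). At (u, v) = (-1/2, 7/2): K = -196/1505529.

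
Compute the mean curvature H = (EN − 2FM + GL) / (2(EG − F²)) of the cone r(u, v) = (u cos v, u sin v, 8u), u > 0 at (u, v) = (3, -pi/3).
H = 4*sqrt(65)/195

With E = 65, F = 0, G = u^2, L = 0, M = 0, N = 8*sqrt(65)*u^2/(65*Abs(u)), assemble
  H = (EN − 2FM + GL) / (2(EG − F²)) = 4*sqrt(65)/(65*Abs(u)).
At (u, v) = (3, -pi/3): H = 4*sqrt(65)/195.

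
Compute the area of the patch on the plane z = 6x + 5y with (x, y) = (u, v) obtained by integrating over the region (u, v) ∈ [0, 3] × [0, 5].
Area = 15*sqrt(62)

Area = ∫∫ √(EG − F²) du dv with √(EG − F²) = sqrt(62). Integrating over [0, 3] × [0, 5] gives 15*sqrt(62).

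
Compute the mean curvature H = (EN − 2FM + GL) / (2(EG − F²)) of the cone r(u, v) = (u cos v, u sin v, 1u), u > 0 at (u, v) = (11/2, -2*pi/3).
H = sqrt(2)/22

With E = 2, F = 0, G = u^2, L = 0, M = 0, N = sqrt(2)*u^2/(2*Abs(u)), assemble
  H = (EN − 2FM + GL) / (2(EG − F²)) = sqrt(2)/(4*Abs(u)).
At (u, v) = (11/2, -2*pi/3): H = sqrt(2)/22.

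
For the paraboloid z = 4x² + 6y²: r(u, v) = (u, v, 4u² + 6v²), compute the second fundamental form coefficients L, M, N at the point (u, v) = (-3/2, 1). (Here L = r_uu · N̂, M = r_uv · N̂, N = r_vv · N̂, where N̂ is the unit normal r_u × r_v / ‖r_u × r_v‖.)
L = 8/17;  M = 0;  N = 12/17

Compute the unit normal N̂(u, v) = (-8*u/sqrt(64*u^2 + 144*v^2 + 1), -12*v/sqrt(64*u^2 + 144*v^2 + 1), 1/sqrt(64*u^2 + 144*v^2 + 1)), and the second partials r_uu, r_uv, r_vv. Take dot products:
  L(u, v) = r_uu · N̂ = 8/sqrt(64*u^2 + 144*v^2 + 1),
  M(u, v) = r_uv · N̂ = 0,
  N(u, v) = r_vv · N̂ = 12/sqrt(64*u^2 + 144*v^2 + 1).
Evaluating at (u, v) = (-3/2, 1):
  L = 8/17, M = 0, N = 12/17.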